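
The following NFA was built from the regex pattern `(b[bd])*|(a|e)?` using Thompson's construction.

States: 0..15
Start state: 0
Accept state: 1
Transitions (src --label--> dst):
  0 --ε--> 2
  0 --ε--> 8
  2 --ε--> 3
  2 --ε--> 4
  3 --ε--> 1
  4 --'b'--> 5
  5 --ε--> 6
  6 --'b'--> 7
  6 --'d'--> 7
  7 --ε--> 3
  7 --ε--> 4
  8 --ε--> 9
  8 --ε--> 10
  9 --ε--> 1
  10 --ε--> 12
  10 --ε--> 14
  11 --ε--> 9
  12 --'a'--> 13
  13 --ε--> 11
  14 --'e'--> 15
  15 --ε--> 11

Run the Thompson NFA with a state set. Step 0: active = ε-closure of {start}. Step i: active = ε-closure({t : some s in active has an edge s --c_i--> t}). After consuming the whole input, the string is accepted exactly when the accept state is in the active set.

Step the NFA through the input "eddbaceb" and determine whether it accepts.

Answer: REJECT

Steps:
S₀ = ε-closure({0}) = {0,1,2,3,4,8,9,10,12,14}
'e' @ 1: {1,9,11,15}  [accepting]
'd' @ 2: {}  — dead — no transitions
rest 'dbaceb' ignored (set empty)
final: {}; accept 1 not in set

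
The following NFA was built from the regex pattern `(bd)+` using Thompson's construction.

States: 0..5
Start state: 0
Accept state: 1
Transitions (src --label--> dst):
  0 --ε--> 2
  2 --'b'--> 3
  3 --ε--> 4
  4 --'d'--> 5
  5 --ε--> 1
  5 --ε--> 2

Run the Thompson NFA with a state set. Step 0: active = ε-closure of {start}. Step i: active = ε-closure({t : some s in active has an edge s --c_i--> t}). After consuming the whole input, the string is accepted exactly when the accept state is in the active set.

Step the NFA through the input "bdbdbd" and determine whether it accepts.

initial (ε-close {0}): {0,2}
'b' @ 1: {3,4}
'd' @ 2: {1,2,5}  [accepting]
'b' @ 3: {3,4}
'd' @ 4: {1,2,5}  [accepting]
'b' @ 5: {3,4}
'd' @ 6: {1,2,5}  [accepting]
after full input: {1,2,5}  (accept=1 in)

Answer: ACCEPT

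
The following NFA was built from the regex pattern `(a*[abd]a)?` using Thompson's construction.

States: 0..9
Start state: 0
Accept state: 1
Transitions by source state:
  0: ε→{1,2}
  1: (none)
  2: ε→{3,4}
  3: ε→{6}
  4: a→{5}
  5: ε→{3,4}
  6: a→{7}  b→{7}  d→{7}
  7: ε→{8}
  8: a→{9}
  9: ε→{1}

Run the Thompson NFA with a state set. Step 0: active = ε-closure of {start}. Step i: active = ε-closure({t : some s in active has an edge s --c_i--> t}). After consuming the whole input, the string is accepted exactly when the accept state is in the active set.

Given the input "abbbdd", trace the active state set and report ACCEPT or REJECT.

initial (ε-close {0}): {0,1,2,3,4,6}
'a' @ 1: {3,4,5,6,7,8}
'b' @ 2: {7,8}
'b' @ 3: {}  — dead — no transitions
rest 'bdd' ignored (set empty)
end set {} — state 1 not in

Answer: REJECT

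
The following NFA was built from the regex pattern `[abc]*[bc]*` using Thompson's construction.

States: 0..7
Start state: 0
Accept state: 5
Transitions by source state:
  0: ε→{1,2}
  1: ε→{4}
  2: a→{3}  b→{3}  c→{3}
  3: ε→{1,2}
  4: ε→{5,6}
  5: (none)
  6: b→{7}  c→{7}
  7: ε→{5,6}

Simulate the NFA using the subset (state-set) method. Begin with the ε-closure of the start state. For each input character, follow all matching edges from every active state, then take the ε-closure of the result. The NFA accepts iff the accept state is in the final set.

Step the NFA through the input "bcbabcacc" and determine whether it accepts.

Answer: ACCEPT

Steps:
start: ε-closure({0}) = {0,1,2,4,5,6}
'b' @ 1: {1,2,3,4,5,6,7}  (accept∈set)
'c' @ 2: {1,2,3,4,5,6,7}  (accept∈set)
'b' @ 3: {1,2,3,4,5,6,7}  (accept∈set)
'a' @ 4: {1,2,3,4,5,6}  (accept∈set)
'b' @ 5: {1,2,3,4,5,6,7}  (accept∈set)
'c' @ 6: {1,2,3,4,5,6,7}  (accept∈set)
'a' @ 7: {1,2,3,4,5,6}  (accept∈set)
'c' @ 8: {1,2,3,4,5,6,7}  (accept∈set)
'c' @ 9: {1,2,3,4,5,6,7}  (accept∈set)
end set {1,2,3,4,5,6,7} — state 5 in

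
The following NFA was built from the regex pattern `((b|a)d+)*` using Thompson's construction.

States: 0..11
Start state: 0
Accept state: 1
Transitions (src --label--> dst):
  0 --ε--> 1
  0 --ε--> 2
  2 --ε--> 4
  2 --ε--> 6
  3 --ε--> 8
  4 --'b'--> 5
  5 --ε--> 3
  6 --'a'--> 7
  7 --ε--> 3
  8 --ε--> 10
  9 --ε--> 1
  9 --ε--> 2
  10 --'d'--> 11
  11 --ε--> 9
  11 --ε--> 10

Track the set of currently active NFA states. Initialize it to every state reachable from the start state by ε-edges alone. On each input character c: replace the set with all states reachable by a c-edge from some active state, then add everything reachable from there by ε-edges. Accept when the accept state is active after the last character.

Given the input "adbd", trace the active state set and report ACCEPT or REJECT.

Answer: ACCEPT

Steps:
S₀ = ε-closure({0}) = {0,1,2,4,6}
'a' @ 1: {3,7,8,10}
'd' @ 2: {1,2,4,6,9,10,11}  (accept∈set)
'b' @ 3: {3,5,8,10}
'd' @ 4: {1,2,4,6,9,10,11}  (accept∈set)
end set {1,2,4,6,9,10,11} — state 1 in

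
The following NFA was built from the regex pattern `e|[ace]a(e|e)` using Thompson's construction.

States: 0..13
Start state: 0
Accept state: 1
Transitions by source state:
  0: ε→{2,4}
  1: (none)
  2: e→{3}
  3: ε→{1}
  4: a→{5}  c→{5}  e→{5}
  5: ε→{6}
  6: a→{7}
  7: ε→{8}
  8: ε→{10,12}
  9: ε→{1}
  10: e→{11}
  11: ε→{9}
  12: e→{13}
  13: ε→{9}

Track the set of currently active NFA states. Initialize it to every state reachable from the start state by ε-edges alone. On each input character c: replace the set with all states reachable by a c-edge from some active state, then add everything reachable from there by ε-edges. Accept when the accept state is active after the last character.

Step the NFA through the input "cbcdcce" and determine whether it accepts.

Answer: REJECT

Steps:
initial (ε-close {0}): {0,2,4}
'c' @ 1: {5,6}
'b' @ 2: {}  — dead — no transitions
rest 'cdcce' ignored (set empty)
end set {} — state 1 not in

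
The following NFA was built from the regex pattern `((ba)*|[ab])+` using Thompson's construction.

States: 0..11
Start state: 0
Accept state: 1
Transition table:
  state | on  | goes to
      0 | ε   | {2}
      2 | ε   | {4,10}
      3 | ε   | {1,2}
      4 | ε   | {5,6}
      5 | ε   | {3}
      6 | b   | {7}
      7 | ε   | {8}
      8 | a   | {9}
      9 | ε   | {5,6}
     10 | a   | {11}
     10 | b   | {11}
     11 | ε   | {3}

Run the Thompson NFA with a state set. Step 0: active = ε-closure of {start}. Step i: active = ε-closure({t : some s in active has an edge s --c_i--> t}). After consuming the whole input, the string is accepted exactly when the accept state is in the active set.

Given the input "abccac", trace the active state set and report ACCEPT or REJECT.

Answer: REJECT

Steps:
initial (ε-close {0}): {0,1,2,3,4,5,6,10}
'a' @ 1: {1,2,3,4,5,6,10,11}  (accept∈set)
'b' @ 2: {1,2,3,4,5,6,7,8,10,11}  (accept∈set)
'c' @ 3: {}  — dead — no transitions
rest 'cac' ignored (set empty)
final: {}; accept 1 not in set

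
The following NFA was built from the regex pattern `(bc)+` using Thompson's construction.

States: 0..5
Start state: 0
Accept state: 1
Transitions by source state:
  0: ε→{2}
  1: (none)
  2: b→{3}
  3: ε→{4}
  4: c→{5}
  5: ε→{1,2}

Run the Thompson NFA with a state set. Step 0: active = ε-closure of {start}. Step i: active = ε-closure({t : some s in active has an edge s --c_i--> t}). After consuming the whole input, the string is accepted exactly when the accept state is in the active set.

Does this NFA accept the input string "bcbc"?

start: ε-closure({0}) = {0,2}
'b' @ 1: {3,4}
'c' @ 2: {1,2,5}  ✓accept
'b' @ 3: {3,4}
'c' @ 4: {1,2,5}  ✓accept
after full input: {1,2,5}  (accept=1 in)

Answer: ACCEPT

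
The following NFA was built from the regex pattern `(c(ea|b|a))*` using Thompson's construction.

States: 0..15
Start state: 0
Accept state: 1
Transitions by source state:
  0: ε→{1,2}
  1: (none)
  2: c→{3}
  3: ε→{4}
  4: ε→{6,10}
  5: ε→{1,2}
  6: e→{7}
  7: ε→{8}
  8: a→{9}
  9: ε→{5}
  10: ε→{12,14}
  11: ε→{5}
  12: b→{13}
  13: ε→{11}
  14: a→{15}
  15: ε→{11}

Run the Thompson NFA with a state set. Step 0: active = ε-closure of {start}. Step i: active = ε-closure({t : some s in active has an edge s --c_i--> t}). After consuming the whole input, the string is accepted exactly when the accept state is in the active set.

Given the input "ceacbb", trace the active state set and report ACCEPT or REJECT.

Answer: REJECT

Derivation:
start: ε-closure({0}) = {0,1,2}
'c' @ 1: {3,4,6,10,12,14}
'e' @ 2: {7,8}
'a' @ 3: {1,2,5,9}  (accept∈set)
'c' @ 4: {3,4,6,10,12,14}
'b' @ 5: {1,2,5,11,13}  (accept∈set)
'b' @ 6: {}  — state set empty
end set {} — state 1 not in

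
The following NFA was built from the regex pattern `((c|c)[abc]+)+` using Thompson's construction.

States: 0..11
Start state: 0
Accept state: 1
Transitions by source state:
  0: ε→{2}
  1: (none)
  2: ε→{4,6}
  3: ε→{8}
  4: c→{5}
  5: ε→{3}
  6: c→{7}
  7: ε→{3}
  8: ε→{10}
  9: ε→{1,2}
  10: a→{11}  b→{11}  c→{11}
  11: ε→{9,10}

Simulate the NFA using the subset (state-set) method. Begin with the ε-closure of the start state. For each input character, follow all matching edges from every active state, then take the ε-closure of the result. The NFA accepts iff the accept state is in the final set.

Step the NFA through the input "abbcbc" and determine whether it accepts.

initial (ε-close {0}): {0,2,4,6}
'a' @ 1: {}  — no active states
rest 'bbcbc' ignored (set empty)
end set {} — state 1 not in

Answer: REJECT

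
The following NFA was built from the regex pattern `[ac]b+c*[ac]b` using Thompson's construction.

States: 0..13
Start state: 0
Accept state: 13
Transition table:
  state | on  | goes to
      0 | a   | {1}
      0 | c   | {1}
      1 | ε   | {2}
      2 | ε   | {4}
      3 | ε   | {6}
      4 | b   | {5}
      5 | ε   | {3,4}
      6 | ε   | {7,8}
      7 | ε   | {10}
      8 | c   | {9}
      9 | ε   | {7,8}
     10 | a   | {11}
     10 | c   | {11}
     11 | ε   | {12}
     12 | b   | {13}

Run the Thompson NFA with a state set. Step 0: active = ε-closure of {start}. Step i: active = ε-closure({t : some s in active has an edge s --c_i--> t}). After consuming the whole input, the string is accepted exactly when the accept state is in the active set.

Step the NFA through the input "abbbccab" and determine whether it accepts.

initial (ε-close {0}): {0}
'a' @ 1: {1,2,4}
'b' @ 2: {3,4,5,6,7,8,10}
'b' @ 3: {3,4,5,6,7,8,10}
'b' @ 4: {3,4,5,6,7,8,10}
'c' @ 5: {7,8,9,10,11,12}
'c' @ 6: {7,8,9,10,11,12}
'a' @ 7: {11,12}
'b' @ 8: {13}  (accept∈set)
end set {13} — state 13 in

Answer: ACCEPT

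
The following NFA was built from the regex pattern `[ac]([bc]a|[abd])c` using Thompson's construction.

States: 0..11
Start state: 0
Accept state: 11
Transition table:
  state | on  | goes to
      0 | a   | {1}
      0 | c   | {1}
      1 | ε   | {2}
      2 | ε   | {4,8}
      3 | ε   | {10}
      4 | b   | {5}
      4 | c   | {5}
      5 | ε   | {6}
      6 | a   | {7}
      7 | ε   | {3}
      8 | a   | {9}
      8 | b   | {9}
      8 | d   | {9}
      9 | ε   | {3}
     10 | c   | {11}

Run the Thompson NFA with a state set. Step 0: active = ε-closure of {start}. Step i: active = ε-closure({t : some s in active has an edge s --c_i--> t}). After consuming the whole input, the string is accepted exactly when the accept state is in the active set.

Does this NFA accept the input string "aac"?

initial (ε-close {0}): {0}
'a' @ 1: {1,2,4,8}
'a' @ 2: {3,9,10}
'c' @ 3: {11}  (accept∈set)
final: {11}; accept 11 in set

Answer: ACCEPT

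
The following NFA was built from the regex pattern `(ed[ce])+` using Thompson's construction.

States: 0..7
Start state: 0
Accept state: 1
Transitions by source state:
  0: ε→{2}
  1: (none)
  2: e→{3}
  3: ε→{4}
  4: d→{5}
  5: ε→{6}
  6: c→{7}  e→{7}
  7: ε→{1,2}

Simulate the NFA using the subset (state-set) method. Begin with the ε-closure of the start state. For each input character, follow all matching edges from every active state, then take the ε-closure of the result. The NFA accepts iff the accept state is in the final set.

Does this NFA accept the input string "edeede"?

Answer: ACCEPT

Trace:
start: ε-closure({0}) = {0,2}
'e' @ 1: {3,4}
'd' @ 2: {5,6}
'e' @ 3: {1,2,7}  (accept∈set)
'e' @ 4: {3,4}
'd' @ 5: {5,6}
'e' @ 6: {1,2,7}  (accept∈set)
after full input: {1,2,7}  (accept=1 in)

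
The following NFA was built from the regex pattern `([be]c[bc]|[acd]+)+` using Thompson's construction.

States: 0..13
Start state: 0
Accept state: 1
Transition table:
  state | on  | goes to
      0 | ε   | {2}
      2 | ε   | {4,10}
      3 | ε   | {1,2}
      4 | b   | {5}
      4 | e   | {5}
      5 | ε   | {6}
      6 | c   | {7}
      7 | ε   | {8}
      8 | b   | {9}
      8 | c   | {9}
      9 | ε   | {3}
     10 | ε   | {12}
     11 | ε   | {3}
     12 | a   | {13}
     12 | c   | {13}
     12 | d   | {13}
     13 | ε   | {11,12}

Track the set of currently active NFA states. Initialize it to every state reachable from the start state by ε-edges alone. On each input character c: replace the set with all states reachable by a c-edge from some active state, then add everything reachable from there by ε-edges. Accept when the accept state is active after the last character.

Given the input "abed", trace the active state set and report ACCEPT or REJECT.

initial (ε-close {0}): {0,2,4,10,12}
'a' @ 1: {1,2,3,4,10,11,12,13}  ✓accept
'b' @ 2: {5,6}
'e' @ 3: {}  — dead — no transitions
rest 'd' ignored (set empty)
final: {}; accept 1 not in set

Answer: REJECT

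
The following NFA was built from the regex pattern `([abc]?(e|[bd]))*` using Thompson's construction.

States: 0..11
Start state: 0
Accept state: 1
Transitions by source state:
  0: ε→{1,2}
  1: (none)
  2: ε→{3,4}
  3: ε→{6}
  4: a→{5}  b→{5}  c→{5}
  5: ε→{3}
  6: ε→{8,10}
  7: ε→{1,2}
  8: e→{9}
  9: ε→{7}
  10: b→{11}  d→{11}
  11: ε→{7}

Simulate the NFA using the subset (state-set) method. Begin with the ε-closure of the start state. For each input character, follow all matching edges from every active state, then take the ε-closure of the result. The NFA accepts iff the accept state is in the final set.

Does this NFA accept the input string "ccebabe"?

Answer: REJECT

Steps:
start: ε-closure({0}) = {0,1,2,3,4,6,8,10}
'c' @ 1: {3,5,6,8,10}
'c' @ 2: {}  — state set empty
rest 'ebabe' ignored (set empty)
after full input: {}  (accept=1 not in)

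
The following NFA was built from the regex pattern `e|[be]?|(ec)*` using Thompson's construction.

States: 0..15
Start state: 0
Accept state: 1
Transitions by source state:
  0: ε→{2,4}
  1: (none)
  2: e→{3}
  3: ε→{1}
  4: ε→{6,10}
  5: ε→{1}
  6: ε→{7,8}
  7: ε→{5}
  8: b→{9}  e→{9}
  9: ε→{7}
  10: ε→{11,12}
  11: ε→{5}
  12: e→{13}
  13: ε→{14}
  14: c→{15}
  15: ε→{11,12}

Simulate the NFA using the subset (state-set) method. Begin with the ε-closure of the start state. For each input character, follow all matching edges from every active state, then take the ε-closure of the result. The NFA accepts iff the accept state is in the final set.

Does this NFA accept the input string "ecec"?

Answer: ACCEPT

Derivation:
S₀ = ε-closure({0}) = {0,1,2,4,5,6,7,8,10,11,12}
'e' @ 1: {1,3,5,7,9,13,14}  ✓accept
'c' @ 2: {1,5,11,12,15}  ✓accept
'e' @ 3: {13,14}
'c' @ 4: {1,5,11,12,15}  ✓accept
after full input: {1,5,11,12,15}  (accept=1 in)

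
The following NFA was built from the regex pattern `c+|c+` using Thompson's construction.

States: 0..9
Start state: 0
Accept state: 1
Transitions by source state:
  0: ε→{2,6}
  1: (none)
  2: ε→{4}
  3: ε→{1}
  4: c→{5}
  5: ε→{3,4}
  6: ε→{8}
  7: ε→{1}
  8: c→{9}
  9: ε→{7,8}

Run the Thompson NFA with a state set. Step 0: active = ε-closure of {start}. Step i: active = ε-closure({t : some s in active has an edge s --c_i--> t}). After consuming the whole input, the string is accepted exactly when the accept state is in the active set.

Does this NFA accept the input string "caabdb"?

start: ε-closure({0}) = {0,2,4,6,8}
'c' @ 1: {1,3,4,5,7,8,9}  (accept∈set)
'a' @ 2: {}  — no active states
rest 'abdb' ignored (set empty)
end set {} — state 1 not in

Answer: REJECT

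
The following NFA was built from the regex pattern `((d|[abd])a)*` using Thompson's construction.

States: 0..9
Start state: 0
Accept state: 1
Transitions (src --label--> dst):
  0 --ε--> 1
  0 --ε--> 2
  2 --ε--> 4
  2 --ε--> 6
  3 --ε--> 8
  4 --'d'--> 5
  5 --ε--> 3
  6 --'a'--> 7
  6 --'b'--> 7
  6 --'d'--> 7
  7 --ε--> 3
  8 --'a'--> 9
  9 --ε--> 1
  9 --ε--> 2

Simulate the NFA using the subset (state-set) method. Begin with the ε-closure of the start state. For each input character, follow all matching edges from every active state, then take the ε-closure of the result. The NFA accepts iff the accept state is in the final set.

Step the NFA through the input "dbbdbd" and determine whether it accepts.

Answer: REJECT

Derivation:
start: ε-closure({0}) = {0,1,2,4,6}
'd' @ 1: {3,5,7,8}
'b' @ 2: {}  — no active states
rest 'bdbd' ignored (set empty)
final: {}; accept 1 not in set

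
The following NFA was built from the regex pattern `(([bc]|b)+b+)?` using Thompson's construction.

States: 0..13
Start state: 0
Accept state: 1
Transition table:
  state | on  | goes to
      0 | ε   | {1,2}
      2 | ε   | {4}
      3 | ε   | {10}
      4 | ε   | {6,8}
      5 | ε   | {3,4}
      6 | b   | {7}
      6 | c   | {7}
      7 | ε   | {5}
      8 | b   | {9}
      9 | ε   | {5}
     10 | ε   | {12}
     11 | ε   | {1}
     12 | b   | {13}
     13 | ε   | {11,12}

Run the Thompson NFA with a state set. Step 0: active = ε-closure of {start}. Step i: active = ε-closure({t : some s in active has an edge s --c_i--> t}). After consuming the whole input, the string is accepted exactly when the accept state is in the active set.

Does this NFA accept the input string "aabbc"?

start: ε-closure({0}) = {0,1,2,4,6,8}
'a' @ 1: {}  — state set empty
rest 'abbc' ignored (set empty)
final: {}; accept 1 not in set

Answer: REJECT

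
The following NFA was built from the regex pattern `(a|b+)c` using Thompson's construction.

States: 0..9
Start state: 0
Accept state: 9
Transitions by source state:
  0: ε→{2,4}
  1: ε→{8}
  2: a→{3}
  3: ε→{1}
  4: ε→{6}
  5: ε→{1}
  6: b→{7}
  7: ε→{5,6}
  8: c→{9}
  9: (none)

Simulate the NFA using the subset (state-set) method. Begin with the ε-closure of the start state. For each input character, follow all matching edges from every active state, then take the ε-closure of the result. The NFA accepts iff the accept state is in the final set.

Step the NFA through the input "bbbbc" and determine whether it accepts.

Answer: ACCEPT

Derivation:
start: ε-closure({0}) = {0,2,4,6}
'b' @ 1: {1,5,6,7,8}
'b' @ 2: {1,5,6,7,8}
'b' @ 3: {1,5,6,7,8}
'b' @ 4: {1,5,6,7,8}
'c' @ 5: {9}  ✓accept
after full input: {9}  (accept=9 in)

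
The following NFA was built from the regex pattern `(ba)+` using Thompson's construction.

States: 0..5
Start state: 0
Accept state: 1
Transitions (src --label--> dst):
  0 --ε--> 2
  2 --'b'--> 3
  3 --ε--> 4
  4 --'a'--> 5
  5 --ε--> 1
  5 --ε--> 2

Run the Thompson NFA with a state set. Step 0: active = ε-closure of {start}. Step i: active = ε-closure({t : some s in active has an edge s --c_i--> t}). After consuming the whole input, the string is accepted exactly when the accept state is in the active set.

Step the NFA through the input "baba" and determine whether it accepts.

S₀ = ε-closure({0}) = {0,2}
'b' @ 1: {3,4}
'a' @ 2: {1,2,5}  (accept∈set)
'b' @ 3: {3,4}
'a' @ 4: {1,2,5}  (accept∈set)
after full input: {1,2,5}  (accept=1 in)

Answer: ACCEPT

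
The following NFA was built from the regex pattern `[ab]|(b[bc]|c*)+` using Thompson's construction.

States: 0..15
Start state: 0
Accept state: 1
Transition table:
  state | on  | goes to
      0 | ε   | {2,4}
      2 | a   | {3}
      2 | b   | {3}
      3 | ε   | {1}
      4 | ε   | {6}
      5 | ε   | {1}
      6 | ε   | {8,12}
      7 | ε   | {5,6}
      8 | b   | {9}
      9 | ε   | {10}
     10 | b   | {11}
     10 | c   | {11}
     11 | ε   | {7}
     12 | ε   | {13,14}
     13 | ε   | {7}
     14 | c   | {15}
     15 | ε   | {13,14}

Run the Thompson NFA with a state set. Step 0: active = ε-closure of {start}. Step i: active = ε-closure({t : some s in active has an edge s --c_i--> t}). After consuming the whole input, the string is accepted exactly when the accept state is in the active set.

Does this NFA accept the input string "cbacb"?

Answer: REJECT

Trace:
initial (ε-close {0}): {0,1,2,4,5,6,7,8,12,13,14}
'c' @ 1: {1,5,6,7,8,12,13,14,15}  (accept∈set)
'b' @ 2: {9,10}
'a' @ 3: {}  — dead — no transitions
rest 'cb' ignored (set empty)
end set {} — state 1 not in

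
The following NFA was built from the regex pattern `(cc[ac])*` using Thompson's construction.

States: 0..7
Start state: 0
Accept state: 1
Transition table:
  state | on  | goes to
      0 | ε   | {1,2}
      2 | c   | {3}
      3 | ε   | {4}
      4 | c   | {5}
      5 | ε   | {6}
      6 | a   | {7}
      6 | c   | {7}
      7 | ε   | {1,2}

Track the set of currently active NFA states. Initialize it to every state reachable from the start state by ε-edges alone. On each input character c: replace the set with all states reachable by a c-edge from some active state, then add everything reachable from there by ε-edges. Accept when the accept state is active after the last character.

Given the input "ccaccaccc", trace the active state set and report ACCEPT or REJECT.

start: ε-closure({0}) = {0,1,2}
'c' @ 1: {3,4}
'c' @ 2: {5,6}
'a' @ 3: {1,2,7}  (accept∈set)
'c' @ 4: {3,4}
'c' @ 5: {5,6}
'a' @ 6: {1,2,7}  (accept∈set)
'c' @ 7: {3,4}
'c' @ 8: {5,6}
'c' @ 9: {1,2,7}  (accept∈set)
end set {1,2,7} — state 1 in

Answer: ACCEPT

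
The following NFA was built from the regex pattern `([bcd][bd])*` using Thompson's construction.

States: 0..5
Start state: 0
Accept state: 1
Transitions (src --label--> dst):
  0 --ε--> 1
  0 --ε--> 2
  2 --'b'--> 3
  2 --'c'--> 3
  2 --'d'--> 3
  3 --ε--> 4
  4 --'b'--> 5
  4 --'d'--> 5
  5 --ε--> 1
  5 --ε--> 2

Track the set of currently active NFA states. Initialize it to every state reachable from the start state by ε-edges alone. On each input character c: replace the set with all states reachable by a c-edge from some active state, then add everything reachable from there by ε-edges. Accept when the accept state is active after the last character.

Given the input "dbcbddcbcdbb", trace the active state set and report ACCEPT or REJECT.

initial (ε-close {0}): {0,1,2}
'd' @ 1: {3,4}
'b' @ 2: {1,2,5}  ✓accept
'c' @ 3: {3,4}
'b' @ 4: {1,2,5}  ✓accept
'd' @ 5: {3,4}
'd' @ 6: {1,2,5}  ✓accept
'c' @ 7: {3,4}
'b' @ 8: {1,2,5}  ✓accept
'c' @ 9: {3,4}
'd' @ 10: {1,2,5}  ✓accept
'b' @ 11: {3,4}
'b' @ 12: {1,2,5}  ✓accept
after full input: {1,2,5}  (accept=1 in)

Answer: ACCEPT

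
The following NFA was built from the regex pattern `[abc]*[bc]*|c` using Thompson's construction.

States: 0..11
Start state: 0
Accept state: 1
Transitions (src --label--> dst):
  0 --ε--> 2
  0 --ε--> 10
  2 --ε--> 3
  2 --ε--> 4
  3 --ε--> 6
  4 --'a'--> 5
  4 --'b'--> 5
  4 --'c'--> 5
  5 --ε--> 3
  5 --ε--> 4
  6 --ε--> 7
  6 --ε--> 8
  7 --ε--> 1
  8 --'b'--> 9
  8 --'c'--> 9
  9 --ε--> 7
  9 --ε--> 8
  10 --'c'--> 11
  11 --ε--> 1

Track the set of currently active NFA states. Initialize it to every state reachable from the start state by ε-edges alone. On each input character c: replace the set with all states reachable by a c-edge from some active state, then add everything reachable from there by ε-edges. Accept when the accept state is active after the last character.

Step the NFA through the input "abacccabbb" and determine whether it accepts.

Answer: ACCEPT

Derivation:
initial (ε-close {0}): {0,1,2,3,4,6,7,8,10}
'a' @ 1: {1,3,4,5,6,7,8}  [accepting]
'b' @ 2: {1,3,4,5,6,7,8,9}  [accepting]
'a' @ 3: {1,3,4,5,6,7,8}  [accepting]
'c' @ 4: {1,3,4,5,6,7,8,9}  [accepting]
'c' @ 5: {1,3,4,5,6,7,8,9}  [accepting]
'c' @ 6: {1,3,4,5,6,7,8,9}  [accepting]
'a' @ 7: {1,3,4,5,6,7,8}  [accepting]
'b' @ 8: {1,3,4,5,6,7,8,9}  [accepting]
'b' @ 9: {1,3,4,5,6,7,8,9}  [accepting]
'b' @ 10: {1,3,4,5,6,7,8,9}  [accepting]
after full input: {1,3,4,5,6,7,8,9}  (accept=1 in)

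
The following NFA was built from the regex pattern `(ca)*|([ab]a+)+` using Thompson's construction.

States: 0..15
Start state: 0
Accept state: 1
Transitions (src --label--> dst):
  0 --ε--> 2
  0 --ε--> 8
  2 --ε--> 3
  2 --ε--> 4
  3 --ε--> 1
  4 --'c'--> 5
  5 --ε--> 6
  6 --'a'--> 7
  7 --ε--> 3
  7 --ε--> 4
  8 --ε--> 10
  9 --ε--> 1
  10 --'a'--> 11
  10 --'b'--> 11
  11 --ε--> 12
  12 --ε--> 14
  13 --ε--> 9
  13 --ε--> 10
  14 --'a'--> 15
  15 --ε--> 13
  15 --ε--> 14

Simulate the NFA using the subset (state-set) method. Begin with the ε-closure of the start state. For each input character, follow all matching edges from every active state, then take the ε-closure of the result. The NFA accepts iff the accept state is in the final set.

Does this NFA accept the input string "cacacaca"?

Answer: ACCEPT

Trace:
S₀ = ε-closure({0}) = {0,1,2,3,4,8,10}
'c' @ 1: {5,6}
'a' @ 2: {1,3,4,7}  ✓accept
'c' @ 3: {5,6}
'a' @ 4: {1,3,4,7}  ✓accept
'c' @ 5: {5,6}
'a' @ 6: {1,3,4,7}  ✓accept
'c' @ 7: {5,6}
'a' @ 8: {1,3,4,7}  ✓accept
after full input: {1,3,4,7}  (accept=1 in)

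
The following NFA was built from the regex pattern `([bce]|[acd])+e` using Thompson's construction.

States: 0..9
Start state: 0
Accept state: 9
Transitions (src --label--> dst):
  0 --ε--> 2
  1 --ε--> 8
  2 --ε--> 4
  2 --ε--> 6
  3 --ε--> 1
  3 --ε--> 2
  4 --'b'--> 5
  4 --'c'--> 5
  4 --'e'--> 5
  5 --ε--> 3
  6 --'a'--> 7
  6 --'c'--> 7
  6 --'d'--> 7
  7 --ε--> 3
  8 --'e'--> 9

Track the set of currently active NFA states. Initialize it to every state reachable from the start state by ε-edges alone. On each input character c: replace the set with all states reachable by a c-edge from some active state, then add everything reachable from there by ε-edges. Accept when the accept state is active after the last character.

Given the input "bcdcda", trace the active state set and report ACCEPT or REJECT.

S₀ = ε-closure({0}) = {0,2,4,6}
'b' @ 1: {1,2,3,4,5,6,8}
'c' @ 2: {1,2,3,4,5,6,7,8}
'd' @ 3: {1,2,3,4,6,7,8}
'c' @ 4: {1,2,3,4,5,6,7,8}
'd' @ 5: {1,2,3,4,6,7,8}
'a' @ 6: {1,2,3,4,6,7,8}
final: {1,2,3,4,6,7,8}; accept 9 not in set

Answer: REJECT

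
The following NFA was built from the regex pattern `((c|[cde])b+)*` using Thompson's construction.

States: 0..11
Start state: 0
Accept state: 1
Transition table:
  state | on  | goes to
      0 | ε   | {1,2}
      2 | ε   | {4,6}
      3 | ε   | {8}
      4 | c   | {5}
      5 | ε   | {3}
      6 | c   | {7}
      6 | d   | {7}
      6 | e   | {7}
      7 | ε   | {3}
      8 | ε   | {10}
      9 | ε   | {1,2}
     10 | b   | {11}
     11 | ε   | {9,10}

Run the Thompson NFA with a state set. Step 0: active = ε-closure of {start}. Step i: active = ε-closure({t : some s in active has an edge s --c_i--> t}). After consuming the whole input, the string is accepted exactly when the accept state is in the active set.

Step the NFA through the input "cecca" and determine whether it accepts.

Answer: REJECT

Derivation:
start: ε-closure({0}) = {0,1,2,4,6}
'c' @ 1: {3,5,7,8,10}
'e' @ 2: {}  — state set empty
rest 'cca' ignored (set empty)
end set {} — state 1 not in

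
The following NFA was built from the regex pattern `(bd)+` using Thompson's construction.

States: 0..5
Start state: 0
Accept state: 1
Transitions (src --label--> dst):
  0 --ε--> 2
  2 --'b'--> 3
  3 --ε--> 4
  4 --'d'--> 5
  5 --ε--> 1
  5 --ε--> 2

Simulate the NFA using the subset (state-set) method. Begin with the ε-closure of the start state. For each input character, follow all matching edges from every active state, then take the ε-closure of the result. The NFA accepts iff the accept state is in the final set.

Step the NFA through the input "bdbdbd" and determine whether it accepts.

Answer: ACCEPT

Derivation:
S₀ = ε-closure({0}) = {0,2}
'b' @ 1: {3,4}
'd' @ 2: {1,2,5}  ✓accept
'b' @ 3: {3,4}
'd' @ 4: {1,2,5}  ✓accept
'b' @ 5: {3,4}
'd' @ 6: {1,2,5}  ✓accept
after full input: {1,2,5}  (accept=1 in)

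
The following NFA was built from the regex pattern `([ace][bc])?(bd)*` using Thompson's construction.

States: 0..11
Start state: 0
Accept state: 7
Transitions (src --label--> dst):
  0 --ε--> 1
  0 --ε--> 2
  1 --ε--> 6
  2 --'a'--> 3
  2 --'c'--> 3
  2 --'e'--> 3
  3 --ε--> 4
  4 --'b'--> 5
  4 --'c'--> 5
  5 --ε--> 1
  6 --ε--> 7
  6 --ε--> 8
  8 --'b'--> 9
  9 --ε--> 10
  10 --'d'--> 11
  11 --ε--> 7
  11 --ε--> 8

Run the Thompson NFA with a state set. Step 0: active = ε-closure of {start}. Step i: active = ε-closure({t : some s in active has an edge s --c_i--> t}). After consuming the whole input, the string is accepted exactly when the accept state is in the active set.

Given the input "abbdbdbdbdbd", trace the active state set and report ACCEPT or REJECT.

S₀ = ε-closure({0}) = {0,1,2,6,7,8}
'a' @ 1: {3,4}
'b' @ 2: {1,5,6,7,8}  [accepting]
'b' @ 3: {9,10}
'd' @ 4: {7,8,11}  [accepting]
'b' @ 5: {9,10}
'd' @ 6: {7,8,11}  [accepting]
'b' @ 7: {9,10}
'd' @ 8: {7,8,11}  [accepting]
'b' @ 9: {9,10}
'd' @ 10: {7,8,11}  [accepting]
'b' @ 11: {9,10}
'd' @ 12: {7,8,11}  [accepting]
after full input: {7,8,11}  (accept=7 in)

Answer: ACCEPT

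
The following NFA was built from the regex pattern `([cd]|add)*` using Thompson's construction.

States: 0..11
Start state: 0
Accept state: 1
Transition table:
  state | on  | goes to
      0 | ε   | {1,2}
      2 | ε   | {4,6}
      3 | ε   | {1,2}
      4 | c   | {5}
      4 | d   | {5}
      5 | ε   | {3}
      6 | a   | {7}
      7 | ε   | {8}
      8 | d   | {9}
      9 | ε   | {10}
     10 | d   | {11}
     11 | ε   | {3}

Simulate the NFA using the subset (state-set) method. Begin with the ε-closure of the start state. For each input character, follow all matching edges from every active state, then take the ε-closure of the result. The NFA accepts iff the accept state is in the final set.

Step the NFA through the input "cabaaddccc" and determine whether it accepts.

Answer: REJECT

Trace:
initial (ε-close {0}): {0,1,2,4,6}
'c' @ 1: {1,2,3,4,5,6}  ✓accept
'a' @ 2: {7,8}
'b' @ 3: {}  — state set empty
rest 'aaddccc' ignored (set empty)
after full input: {}  (accept=1 not in)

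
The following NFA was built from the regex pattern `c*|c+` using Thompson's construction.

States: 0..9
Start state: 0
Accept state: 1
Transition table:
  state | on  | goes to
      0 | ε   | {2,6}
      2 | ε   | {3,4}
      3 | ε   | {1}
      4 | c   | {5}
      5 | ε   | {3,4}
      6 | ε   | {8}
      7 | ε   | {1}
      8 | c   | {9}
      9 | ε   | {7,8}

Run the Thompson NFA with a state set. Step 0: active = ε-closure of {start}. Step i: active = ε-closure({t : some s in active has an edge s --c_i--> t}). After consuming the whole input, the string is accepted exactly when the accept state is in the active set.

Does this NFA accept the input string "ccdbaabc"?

Answer: REJECT

Derivation:
start: ε-closure({0}) = {0,1,2,3,4,6,8}
'c' @ 1: {1,3,4,5,7,8,9}  ✓accept
'c' @ 2: {1,3,4,5,7,8,9}  ✓accept
'd' @ 3: {}  — no active states
rest 'baabc' ignored (set empty)
after full input: {}  (accept=1 not in)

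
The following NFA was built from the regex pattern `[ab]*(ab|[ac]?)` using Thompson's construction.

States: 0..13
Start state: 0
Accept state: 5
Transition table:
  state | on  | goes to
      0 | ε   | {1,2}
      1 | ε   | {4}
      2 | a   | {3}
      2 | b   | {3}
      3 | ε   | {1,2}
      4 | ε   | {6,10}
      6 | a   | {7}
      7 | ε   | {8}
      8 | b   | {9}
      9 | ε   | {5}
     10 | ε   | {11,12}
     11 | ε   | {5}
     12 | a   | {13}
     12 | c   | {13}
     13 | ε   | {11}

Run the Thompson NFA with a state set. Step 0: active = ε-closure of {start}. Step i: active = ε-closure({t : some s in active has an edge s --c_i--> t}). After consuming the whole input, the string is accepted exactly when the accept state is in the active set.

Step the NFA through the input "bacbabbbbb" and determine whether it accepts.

start: ε-closure({0}) = {0,1,2,4,5,6,10,11,12}
'b' @ 1: {1,2,3,4,5,6,10,11,12}  (accept∈set)
'a' @ 2: {1,2,3,4,5,6,7,8,10,11,12,13}  (accept∈set)
'c' @ 3: {5,11,13}  (accept∈set)
'b' @ 4: {}  — dead — no transitions
rest 'abbbbb' ignored (set empty)
end set {} — state 5 not in

Answer: REJECT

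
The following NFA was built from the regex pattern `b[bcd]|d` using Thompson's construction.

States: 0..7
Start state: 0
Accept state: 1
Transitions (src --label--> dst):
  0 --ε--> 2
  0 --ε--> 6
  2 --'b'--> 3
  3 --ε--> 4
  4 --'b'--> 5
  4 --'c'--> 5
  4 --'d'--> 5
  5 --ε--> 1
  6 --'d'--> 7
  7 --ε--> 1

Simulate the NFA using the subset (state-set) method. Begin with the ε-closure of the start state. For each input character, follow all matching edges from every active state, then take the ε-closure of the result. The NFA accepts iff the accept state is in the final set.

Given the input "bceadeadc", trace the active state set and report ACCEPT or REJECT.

initial (ε-close {0}): {0,2,6}
'b' @ 1: {3,4}
'c' @ 2: {1,5}  ✓accept
'e' @ 3: {}  — state set empty
rest 'adeadc' ignored (set empty)
end set {} — state 1 not in

Answer: REJECT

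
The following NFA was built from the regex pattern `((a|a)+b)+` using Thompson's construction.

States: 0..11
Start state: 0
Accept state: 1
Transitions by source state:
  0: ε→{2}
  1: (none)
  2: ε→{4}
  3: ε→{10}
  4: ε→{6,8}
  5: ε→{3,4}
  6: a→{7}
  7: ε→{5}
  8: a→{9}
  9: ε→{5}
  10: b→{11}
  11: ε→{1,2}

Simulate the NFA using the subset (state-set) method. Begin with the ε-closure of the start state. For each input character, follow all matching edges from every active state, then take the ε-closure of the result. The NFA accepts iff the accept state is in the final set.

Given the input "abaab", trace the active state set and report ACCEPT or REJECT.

start: ε-closure({0}) = {0,2,4,6,8}
'a' @ 1: {3,4,5,6,7,8,9,10}
'b' @ 2: {1,2,4,6,8,11}  ✓accept
'a' @ 3: {3,4,5,6,7,8,9,10}
'a' @ 4: {3,4,5,6,7,8,9,10}
'b' @ 5: {1,2,4,6,8,11}  ✓accept
end set {1,2,4,6,8,11} — state 1 in

Answer: ACCEPT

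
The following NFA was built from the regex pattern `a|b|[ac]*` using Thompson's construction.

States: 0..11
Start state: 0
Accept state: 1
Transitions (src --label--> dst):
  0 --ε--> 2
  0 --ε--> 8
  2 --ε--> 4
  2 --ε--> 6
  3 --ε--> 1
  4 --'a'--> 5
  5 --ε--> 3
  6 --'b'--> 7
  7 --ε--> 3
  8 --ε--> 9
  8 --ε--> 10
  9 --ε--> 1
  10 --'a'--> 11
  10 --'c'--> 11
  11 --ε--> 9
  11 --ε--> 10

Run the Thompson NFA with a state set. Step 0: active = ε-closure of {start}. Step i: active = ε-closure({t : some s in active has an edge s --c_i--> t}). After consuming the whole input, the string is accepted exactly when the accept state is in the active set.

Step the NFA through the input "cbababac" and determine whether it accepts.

start: ε-closure({0}) = {0,1,2,4,6,8,9,10}
'c' @ 1: {1,9,10,11}  [accepting]
'b' @ 2: {}  — state set empty
rest 'ababac' ignored (set empty)
end set {} — state 1 not in

Answer: REJECT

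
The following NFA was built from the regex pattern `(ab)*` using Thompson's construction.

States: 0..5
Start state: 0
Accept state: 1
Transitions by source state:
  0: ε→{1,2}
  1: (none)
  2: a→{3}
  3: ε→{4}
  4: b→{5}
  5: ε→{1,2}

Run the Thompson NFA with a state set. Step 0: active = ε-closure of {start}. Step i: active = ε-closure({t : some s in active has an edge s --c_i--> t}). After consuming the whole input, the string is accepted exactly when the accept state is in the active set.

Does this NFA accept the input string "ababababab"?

S₀ = ε-closure({0}) = {0,1,2}
'a' @ 1: {3,4}
'b' @ 2: {1,2,5}  (accept∈set)
'a' @ 3: {3,4}
'b' @ 4: {1,2,5}  (accept∈set)
'a' @ 5: {3,4}
'b' @ 6: {1,2,5}  (accept∈set)
'a' @ 7: {3,4}
'b' @ 8: {1,2,5}  (accept∈set)
'a' @ 9: {3,4}
'b' @ 10: {1,2,5}  (accept∈set)
final: {1,2,5}; accept 1 in set

Answer: ACCEPT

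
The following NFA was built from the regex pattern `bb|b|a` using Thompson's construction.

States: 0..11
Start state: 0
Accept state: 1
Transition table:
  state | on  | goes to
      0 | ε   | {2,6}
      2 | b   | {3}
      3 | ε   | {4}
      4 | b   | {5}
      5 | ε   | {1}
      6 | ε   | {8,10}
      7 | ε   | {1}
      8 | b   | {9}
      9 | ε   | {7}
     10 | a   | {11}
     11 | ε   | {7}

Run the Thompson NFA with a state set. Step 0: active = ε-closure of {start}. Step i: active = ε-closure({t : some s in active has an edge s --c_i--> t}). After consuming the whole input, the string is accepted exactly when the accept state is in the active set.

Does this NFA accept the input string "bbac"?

start: ε-closure({0}) = {0,2,6,8,10}
'b' @ 1: {1,3,4,7,9}  (accept∈set)
'b' @ 2: {1,5}  (accept∈set)
'a' @ 3: {}  — dead — no transitions
rest 'c' ignored (set empty)
final: {}; accept 1 not in set

Answer: REJECT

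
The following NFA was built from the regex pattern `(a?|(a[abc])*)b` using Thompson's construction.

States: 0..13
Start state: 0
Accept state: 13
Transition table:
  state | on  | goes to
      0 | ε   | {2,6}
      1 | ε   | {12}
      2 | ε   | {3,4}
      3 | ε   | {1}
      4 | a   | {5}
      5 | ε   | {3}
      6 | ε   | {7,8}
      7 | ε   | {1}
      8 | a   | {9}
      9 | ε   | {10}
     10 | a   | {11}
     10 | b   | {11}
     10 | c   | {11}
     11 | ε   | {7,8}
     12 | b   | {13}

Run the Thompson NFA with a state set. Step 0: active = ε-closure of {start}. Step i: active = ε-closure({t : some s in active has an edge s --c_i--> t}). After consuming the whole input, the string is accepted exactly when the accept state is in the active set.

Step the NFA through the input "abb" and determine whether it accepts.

Answer: ACCEPT

Derivation:
initial (ε-close {0}): {0,1,2,3,4,6,7,8,12}
'a' @ 1: {1,3,5,9,10,12}
'b' @ 2: {1,7,8,11,12,13}  ✓accept
'b' @ 3: {13}  ✓accept
after full input: {13}  (accept=13 in)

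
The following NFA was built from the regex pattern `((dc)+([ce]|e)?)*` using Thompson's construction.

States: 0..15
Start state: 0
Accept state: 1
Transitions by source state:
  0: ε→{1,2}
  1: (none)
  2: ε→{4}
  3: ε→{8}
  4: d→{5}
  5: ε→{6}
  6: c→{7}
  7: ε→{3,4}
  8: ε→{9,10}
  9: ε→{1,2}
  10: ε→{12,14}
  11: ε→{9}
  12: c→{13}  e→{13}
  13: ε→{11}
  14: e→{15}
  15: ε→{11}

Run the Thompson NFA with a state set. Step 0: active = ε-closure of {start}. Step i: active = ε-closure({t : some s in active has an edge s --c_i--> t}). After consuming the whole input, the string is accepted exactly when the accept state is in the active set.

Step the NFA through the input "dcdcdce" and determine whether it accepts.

Answer: ACCEPT

Steps:
start: ε-closure({0}) = {0,1,2,4}
'd' @ 1: {5,6}
'c' @ 2: {1,2,3,4,7,8,9,10,12,14}  ✓accept
'd' @ 3: {5,6}
'c' @ 4: {1,2,3,4,7,8,9,10,12,14}  ✓accept
'd' @ 5: {5,6}
'c' @ 6: {1,2,3,4,7,8,9,10,12,14}  ✓accept
'e' @ 7: {1,2,4,9,11,13,15}  ✓accept
end set {1,2,4,9,11,13,15} — state 1 in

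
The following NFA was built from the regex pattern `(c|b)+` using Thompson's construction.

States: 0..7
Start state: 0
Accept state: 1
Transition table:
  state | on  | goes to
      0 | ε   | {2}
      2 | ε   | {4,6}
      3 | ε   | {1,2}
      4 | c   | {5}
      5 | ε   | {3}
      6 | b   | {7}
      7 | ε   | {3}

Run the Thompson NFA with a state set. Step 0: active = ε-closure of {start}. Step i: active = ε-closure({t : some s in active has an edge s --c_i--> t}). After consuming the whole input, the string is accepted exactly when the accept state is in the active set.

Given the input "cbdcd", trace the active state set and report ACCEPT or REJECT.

Answer: REJECT

Derivation:
initial (ε-close {0}): {0,2,4,6}
'c' @ 1: {1,2,3,4,5,6}  ✓accept
'b' @ 2: {1,2,3,4,6,7}  ✓accept
'd' @ 3: {}  — no active states
rest 'cd' ignored (set empty)
after full input: {}  (accept=1 not in)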